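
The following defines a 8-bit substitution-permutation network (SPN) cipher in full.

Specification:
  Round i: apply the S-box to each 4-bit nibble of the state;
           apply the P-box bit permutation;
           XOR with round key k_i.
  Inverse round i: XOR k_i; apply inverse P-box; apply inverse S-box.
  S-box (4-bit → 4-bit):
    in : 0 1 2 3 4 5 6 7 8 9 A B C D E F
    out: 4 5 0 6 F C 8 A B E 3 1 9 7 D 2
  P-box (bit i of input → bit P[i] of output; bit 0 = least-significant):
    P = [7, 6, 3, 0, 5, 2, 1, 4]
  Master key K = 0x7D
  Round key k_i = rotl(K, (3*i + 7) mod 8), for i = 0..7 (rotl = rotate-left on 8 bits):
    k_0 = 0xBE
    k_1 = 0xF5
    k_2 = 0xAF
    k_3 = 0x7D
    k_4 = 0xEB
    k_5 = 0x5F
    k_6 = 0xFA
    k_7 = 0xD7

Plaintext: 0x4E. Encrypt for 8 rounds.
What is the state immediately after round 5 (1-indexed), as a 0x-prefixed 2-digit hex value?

0xA6

s_0 = plaintext = 0x4E
s_1 = Round(s_0, k_0) = 0x01
s_2 = Round(s_1, k_1) = 0x7F
s_3 = Round(s_2, k_2) = 0xFB
s_4 = Round(s_3, k_3) = 0xF9
s_5 = Round(s_4, k_4) = 0xA6
s_6 = Round(s_5, k_5) = 0x7A
s_7 = Round(s_6, k_6) = 0x2E
s_8 = Round(s_7, k_7) = 0x5E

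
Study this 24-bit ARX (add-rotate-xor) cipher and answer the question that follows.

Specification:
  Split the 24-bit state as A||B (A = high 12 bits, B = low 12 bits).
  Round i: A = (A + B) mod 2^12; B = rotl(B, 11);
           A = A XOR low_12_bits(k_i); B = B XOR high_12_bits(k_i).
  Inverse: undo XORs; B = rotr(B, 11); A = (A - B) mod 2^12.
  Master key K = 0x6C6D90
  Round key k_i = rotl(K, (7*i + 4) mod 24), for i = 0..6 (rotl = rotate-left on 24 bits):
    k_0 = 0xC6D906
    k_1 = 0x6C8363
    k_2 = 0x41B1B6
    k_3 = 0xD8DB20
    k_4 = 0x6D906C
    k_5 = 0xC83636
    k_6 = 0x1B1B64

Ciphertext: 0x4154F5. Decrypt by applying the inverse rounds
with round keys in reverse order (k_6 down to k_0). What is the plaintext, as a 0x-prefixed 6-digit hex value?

0x9E1208

s_0 = ciphertext = 0x4154F5
s_1 = InvRound(s_0, k_6) = 0x4E9A88
s_2 = InvRound(s_1, k_5) = 0x6C9C16
s_3 = InvRound(s_2, k_4) = 0x10659F
s_4 = InvRound(s_3, k_3) = 0xA01025
s_5 = InvRound(s_4, k_2) = 0x33B87C
s_6 = InvRound(s_5, k_1) = 0x2EFD69
s_7 = InvRound(s_6, k_0) = 0x9E1208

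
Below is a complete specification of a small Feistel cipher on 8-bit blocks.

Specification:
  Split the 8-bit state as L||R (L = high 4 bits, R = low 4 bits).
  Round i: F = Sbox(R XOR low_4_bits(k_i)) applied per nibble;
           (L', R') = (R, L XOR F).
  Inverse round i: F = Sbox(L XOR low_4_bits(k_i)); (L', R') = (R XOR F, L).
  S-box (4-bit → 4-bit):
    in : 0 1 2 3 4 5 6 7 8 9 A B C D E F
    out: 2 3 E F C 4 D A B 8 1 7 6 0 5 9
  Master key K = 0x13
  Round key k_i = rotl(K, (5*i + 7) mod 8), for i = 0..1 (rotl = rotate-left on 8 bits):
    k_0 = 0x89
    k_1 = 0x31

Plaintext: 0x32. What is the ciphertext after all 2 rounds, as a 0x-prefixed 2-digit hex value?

s_0 = plaintext = 0x32
s_1 = Round(s_0, k_0) = 0x24
s_2 = Round(s_1, k_1) = 0x46

0x46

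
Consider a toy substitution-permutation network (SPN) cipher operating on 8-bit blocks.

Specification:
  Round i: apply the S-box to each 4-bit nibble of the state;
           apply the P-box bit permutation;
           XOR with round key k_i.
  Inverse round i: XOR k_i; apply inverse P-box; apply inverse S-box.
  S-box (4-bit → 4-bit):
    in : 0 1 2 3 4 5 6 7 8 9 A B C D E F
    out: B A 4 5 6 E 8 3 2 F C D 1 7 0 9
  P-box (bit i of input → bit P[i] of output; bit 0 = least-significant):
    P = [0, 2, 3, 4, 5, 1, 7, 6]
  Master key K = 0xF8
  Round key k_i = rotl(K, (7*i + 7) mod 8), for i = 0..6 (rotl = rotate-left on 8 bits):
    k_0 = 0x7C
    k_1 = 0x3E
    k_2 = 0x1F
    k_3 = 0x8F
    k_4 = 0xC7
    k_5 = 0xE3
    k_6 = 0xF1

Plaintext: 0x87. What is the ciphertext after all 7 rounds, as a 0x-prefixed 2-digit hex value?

0xC4

s_0 = plaintext = 0x87
s_1 = Round(s_0, k_0) = 0x7B
s_2 = Round(s_1, k_1) = 0x05
s_3 = Round(s_2, k_2) = 0x61
s_4 = Round(s_3, k_3) = 0xDB
s_5 = Round(s_4, k_4) = 0x7C
s_6 = Round(s_5, k_5) = 0xC0
s_7 = Round(s_6, k_6) = 0xC4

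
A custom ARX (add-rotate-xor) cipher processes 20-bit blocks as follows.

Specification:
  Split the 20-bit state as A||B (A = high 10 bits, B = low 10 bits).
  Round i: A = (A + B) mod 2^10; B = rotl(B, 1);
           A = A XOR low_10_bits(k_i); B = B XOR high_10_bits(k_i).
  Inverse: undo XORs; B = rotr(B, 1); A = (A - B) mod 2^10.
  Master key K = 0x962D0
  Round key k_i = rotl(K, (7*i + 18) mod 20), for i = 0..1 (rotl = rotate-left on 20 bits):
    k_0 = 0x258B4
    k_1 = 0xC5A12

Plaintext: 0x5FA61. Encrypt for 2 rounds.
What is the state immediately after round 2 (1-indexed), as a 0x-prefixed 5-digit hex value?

0x74BBC

s_0 = plaintext = 0x5FA61
s_1 = Round(s_0, k_0) = 0xDAC55
s_2 = Round(s_1, k_1) = 0x74BBC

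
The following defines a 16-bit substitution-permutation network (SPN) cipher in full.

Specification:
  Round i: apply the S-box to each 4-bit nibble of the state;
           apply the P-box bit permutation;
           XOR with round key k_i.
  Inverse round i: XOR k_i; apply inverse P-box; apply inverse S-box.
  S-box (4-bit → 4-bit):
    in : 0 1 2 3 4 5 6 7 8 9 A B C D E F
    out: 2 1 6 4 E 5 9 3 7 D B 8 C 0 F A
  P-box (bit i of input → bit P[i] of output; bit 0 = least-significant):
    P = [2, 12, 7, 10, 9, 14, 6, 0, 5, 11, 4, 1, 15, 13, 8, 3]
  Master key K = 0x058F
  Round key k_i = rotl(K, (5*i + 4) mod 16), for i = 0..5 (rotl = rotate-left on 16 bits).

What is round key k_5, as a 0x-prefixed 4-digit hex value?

0xE0B1

K = 0x058F
k_0 = rotl(K, (5*0+4) mod 16) = rotl(K, 4) = 0x58F0
k_1 = rotl(K, (5*1+4) mod 16) = rotl(K, 9) = 0x1E0B
k_2 = rotl(K, (5*2+4) mod 16) = rotl(K, 14) = 0xC163
k_3 = rotl(K, (5*3+4) mod 16) = rotl(K, 3) = 0x2C78
k_4 = rotl(K, (5*4+4) mod 16) = rotl(K, 8) = 0x8F05
k_5 = rotl(K, (5*5+4) mod 16) = rotl(K, 13) = 0xE0B1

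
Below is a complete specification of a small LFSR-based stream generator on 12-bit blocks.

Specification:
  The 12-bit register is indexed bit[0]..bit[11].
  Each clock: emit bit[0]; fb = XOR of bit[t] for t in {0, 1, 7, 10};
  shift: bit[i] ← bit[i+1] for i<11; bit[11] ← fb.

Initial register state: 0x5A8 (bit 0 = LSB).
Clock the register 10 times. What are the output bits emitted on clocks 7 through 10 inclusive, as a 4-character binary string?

0110

reg_0 = 0x5A8
clock 1: out=0, reg = 0x2D4
clock 2: out=0, reg = 0x96A
clock 3: out=0, reg = 0xCB5
clock 4: out=1, reg = 0xE5A
clock 5: out=0, reg = 0x72D
clock 6: out=1, reg = 0x396
clock 7: out=0, reg = 0x1CB
clock 8: out=1, reg = 0x8E5
clock 9: out=1, reg = 0x472
clock 10: out=0, reg = 0x239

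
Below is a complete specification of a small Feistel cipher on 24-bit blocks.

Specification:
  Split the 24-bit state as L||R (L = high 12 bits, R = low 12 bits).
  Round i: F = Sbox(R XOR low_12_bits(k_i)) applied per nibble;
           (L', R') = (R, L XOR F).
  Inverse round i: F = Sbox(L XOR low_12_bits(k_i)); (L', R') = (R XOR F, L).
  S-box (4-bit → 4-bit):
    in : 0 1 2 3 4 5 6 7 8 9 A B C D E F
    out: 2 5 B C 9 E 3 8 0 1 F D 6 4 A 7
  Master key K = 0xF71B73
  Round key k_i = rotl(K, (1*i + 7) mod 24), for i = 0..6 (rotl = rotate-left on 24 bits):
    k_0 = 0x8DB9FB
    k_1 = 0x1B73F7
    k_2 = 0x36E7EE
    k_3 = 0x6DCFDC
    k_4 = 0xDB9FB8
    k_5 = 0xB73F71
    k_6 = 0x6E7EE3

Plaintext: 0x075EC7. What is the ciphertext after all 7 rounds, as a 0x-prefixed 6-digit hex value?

0xDC7E13

s_0 = plaintext = 0x075EC7
s_1 = Round(s_0, k_0) = 0xEC78B3
s_2 = Round(s_1, k_1) = 0x8B335E
s_3 = Round(s_2, k_2) = 0x35E161
s_4 = Round(s_3, k_3) = 0x16198A
s_5 = Round(s_4, k_4) = 0x98A2AA
s_6 = Round(s_5, k_5) = 0x2AADC7
s_7 = Round(s_6, k_6) = 0xDC7E13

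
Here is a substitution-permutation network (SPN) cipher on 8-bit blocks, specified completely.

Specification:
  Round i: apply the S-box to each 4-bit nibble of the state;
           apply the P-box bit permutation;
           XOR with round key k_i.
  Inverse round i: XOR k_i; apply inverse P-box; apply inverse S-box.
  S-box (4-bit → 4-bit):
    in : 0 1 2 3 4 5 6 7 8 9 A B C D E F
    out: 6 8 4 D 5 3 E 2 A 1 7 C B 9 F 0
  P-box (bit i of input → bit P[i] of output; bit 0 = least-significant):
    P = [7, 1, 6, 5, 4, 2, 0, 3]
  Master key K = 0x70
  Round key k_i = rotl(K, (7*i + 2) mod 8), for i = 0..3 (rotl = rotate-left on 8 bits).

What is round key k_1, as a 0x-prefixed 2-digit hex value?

0xE0

K = 0x70
k_0 = rotl(K, (7*0+2) mod 8) = rotl(K, 2) = 0xC1
k_1 = rotl(K, (7*1+2) mod 8) = rotl(K, 1) = 0xE0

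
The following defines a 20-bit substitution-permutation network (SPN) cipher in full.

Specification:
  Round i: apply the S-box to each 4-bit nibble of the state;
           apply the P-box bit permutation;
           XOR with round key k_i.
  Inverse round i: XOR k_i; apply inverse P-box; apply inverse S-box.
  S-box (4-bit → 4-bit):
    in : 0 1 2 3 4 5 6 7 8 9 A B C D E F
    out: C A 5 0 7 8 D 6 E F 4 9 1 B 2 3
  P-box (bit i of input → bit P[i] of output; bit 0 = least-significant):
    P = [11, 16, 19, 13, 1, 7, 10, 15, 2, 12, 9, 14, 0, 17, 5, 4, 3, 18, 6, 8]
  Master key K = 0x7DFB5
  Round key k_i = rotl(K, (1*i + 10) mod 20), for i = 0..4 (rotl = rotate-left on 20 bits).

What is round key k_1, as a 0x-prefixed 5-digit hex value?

K = 0x7DFB5
k_0 = rotl(K, (1*0+10) mod 20) = rotl(K, 10) = 0xED5F7
k_1 = rotl(K, (1*1+10) mod 20) = rotl(K, 11) = 0xDABEF

0xDABEF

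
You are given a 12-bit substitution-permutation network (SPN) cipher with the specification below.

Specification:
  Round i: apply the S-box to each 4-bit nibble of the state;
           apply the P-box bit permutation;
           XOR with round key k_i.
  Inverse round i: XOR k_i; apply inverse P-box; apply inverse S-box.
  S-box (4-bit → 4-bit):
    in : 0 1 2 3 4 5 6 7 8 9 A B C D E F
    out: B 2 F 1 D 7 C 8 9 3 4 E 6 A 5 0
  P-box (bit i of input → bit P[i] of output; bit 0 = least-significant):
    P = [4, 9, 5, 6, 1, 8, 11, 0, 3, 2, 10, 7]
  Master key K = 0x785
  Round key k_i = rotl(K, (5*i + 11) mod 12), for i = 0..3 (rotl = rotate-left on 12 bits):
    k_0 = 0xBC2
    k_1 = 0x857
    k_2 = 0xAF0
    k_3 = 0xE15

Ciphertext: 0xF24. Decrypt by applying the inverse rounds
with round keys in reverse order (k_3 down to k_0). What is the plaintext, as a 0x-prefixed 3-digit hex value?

s_0 = ciphertext = 0xF24
s_1 = InvRound(s_0, k_3) = 0xFDE
s_2 = InvRound(s_1, k_2) = 0x59A
s_3 = InvRound(s_2, k_1) = 0x2B7
s_4 = InvRound(s_3, k_0) = 0x1B4

0x1B4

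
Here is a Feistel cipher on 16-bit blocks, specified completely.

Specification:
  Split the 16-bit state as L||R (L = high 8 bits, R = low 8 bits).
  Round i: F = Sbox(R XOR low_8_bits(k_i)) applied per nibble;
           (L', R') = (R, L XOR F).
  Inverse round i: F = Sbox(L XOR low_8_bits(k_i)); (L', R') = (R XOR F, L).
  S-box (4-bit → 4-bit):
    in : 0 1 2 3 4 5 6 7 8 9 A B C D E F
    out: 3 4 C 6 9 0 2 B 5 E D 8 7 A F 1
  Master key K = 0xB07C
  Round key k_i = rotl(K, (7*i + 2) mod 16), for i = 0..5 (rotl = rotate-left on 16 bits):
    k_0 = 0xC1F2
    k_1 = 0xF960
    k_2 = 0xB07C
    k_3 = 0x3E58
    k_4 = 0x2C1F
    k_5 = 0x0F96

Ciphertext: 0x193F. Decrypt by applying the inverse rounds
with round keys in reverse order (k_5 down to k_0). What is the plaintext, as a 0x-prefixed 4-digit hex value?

0x746A

s_0 = ciphertext = 0x193F
s_1 = InvRound(s_0, k_5) = 0x6E19
s_2 = InvRound(s_1, k_4) = 0xAD6E
s_3 = InvRound(s_2, k_3) = 0x7EAD
s_4 = InvRound(s_3, k_2) = 0x917E
s_5 = InvRound(s_4, k_1) = 0x6A91
s_6 = InvRound(s_5, k_0) = 0x746A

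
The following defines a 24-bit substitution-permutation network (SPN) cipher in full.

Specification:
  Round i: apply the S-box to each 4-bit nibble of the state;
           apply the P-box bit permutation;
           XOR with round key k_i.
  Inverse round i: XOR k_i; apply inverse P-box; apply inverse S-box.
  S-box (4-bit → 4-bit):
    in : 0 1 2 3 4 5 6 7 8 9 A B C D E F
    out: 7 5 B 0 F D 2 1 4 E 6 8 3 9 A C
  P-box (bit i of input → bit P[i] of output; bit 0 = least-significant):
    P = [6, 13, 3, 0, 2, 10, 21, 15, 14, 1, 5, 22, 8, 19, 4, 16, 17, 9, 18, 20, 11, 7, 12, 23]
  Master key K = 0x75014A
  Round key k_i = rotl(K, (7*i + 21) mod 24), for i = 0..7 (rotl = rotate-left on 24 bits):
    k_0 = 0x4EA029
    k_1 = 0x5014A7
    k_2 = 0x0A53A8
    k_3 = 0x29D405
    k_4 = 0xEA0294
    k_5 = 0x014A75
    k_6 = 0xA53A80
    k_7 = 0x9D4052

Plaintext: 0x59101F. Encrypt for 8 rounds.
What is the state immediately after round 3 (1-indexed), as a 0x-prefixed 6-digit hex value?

s_0 = plaintext = 0x59101F
s_1 = Round(s_0, k_0) = 0xFAFB16
s_2 = Round(s_1, k_1) = 0xB526B3
s_3 = Round(s_2, k_2) = 0x95D2AA
s_4 = Round(s_3, k_3) = 0xDEA18F
s_5 = Round(s_4, k_4) = 0x5248AD
s_6 = Round(s_5, k_5) = 0xBA5504
s_7 = Round(s_6, k_6) = 0x405DFD
s_8 = Round(s_7, k_7) = 0x7A9B83

0x95D2AA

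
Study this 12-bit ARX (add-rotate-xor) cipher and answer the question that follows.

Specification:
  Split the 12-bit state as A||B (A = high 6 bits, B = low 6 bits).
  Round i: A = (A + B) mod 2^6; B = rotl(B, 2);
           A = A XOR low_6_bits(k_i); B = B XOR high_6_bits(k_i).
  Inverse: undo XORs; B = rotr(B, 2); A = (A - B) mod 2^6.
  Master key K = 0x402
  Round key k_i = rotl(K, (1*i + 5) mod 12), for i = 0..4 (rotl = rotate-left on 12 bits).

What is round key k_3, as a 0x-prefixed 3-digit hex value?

0x240

K = 0x402
k_0 = rotl(K, (1*0+5) mod 12) = rotl(K, 5) = 0x048
k_1 = rotl(K, (1*1+5) mod 12) = rotl(K, 6) = 0x090
k_2 = rotl(K, (1*2+5) mod 12) = rotl(K, 7) = 0x120
k_3 = rotl(K, (1*3+5) mod 12) = rotl(K, 8) = 0x240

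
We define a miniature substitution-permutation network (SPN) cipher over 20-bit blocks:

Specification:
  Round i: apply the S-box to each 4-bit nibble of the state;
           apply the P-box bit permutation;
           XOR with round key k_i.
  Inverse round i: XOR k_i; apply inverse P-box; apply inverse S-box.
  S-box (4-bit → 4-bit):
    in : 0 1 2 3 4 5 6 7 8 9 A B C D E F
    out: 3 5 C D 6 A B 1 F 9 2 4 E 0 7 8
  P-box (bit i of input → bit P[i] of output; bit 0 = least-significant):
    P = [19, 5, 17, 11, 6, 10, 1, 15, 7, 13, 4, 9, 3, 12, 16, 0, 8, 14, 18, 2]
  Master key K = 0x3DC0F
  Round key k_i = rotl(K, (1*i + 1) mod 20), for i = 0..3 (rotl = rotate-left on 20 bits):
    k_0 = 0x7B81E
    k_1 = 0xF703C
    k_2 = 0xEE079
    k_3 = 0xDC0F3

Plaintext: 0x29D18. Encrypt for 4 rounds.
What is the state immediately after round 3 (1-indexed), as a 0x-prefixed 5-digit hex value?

s_0 = plaintext = 0x29D18
s_1 = Round(s_0, k_0) = 0x9B071
s_2 = Round(s_1, k_1) = 0x451F8
s_3 = Round(s_2, k_2) = 0x038C8
s_4 = Round(s_3, k_3) = 0x62F48

0x038C8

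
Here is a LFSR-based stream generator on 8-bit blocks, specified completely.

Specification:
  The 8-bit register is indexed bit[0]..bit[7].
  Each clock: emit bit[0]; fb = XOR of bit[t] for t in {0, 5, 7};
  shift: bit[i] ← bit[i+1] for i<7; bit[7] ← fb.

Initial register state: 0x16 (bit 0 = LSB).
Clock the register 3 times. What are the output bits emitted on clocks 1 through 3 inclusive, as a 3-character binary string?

011

reg_0 = 0x16
clock 1: out=0, reg = 0x0B
clock 2: out=1, reg = 0x85
clock 3: out=1, reg = 0x42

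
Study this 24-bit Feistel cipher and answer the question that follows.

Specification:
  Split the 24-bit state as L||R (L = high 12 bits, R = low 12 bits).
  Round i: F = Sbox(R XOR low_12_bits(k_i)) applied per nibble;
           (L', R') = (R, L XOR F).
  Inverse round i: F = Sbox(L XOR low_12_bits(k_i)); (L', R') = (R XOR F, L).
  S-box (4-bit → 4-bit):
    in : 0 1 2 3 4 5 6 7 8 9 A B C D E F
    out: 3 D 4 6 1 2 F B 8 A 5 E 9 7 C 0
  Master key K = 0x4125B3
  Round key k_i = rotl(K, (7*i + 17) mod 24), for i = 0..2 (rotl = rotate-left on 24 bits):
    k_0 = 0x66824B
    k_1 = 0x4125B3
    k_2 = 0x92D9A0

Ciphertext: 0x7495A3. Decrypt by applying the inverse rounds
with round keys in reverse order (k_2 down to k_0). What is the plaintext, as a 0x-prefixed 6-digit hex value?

0x0D2E3C

s_0 = ciphertext = 0x7495A3
s_1 = InvRound(s_0, k_2) = 0x969749
s_2 = InvRound(s_1, k_1) = 0xE3C969
s_3 = InvRound(s_2, k_0) = 0x0D2E3C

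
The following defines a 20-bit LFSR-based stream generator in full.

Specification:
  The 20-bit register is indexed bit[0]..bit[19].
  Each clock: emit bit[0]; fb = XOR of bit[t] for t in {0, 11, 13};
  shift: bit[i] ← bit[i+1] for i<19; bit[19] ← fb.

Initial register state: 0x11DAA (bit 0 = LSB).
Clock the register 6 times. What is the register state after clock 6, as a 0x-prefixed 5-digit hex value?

reg_0 = 0x11DAA
clock 1: out=0, reg = 0x88ED5
clock 2: out=1, reg = 0x4476A
clock 3: out=0, reg = 0x223B5
clock 4: out=1, reg = 0x111DA
clock 5: out=0, reg = 0x088ED
clock 6: out=1, reg = 0x04476

0x04476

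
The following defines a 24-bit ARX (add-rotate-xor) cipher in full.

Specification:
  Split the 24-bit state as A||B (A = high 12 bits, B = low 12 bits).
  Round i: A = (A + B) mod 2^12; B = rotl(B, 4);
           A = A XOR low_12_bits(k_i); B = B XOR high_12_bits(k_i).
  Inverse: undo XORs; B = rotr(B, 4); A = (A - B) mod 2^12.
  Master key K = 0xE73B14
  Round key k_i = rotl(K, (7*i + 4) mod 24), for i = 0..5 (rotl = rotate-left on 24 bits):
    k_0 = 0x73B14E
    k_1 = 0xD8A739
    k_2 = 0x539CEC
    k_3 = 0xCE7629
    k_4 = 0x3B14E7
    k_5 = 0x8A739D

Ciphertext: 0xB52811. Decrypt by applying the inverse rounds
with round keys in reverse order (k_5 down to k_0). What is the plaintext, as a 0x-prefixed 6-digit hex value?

s_0 = ciphertext = 0xB52811
s_1 = InvRound(s_0, k_5) = 0x2C460B
s_2 = InvRound(s_1, k_4) = 0xBC8A5B
s_3 = InvRound(s_2, k_3) = 0x176C6B
s_4 = InvRound(s_3, k_2) = 0xB05295
s_5 = InvRound(s_4, k_1) = 0xC4BFF1
s_6 = InvRound(s_5, k_0) = 0x279A8C

0x279A8C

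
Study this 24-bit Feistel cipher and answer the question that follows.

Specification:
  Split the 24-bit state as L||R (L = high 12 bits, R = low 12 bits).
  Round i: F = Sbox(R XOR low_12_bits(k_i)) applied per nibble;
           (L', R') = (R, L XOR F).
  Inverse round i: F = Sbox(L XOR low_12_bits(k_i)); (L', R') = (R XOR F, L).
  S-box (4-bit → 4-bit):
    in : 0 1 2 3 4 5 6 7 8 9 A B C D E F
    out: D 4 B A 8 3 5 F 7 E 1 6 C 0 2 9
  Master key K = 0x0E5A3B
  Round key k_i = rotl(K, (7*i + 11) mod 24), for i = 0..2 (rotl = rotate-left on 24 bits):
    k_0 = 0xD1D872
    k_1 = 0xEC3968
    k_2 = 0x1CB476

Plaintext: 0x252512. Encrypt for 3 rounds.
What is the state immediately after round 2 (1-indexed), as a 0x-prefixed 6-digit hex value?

0x20F34D

s_0 = plaintext = 0x252512
s_1 = Round(s_0, k_0) = 0x51220F
s_2 = Round(s_1, k_1) = 0x20F34D
s_3 = Round(s_2, k_2) = 0x34DDA9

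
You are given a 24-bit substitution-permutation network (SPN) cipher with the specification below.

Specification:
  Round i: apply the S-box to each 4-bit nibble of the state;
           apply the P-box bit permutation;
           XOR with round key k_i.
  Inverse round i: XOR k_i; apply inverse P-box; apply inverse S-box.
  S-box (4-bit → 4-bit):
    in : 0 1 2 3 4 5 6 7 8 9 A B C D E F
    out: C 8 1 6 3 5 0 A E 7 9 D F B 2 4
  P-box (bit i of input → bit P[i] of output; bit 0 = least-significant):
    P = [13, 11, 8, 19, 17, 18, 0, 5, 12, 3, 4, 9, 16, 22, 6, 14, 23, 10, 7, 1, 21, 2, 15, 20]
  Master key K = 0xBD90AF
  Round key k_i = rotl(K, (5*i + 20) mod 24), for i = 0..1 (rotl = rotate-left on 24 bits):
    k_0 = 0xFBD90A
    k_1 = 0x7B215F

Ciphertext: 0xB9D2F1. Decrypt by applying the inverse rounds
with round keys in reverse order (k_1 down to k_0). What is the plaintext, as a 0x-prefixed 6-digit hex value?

s_0 = ciphertext = 0xB9D2F1
s_1 = InvRound(s_0, k_1) = 0x3B7DA5
s_2 = InvRound(s_1, k_0) = 0x3CEE02

0x3CEE02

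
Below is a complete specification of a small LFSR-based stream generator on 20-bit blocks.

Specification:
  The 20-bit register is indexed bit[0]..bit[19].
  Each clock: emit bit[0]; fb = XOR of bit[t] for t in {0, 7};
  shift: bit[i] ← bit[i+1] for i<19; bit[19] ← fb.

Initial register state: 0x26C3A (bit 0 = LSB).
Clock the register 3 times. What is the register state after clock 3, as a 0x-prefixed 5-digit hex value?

0x44D87

reg_0 = 0x26C3A
clock 1: out=0, reg = 0x1361D
clock 2: out=1, reg = 0x89B0E
clock 3: out=0, reg = 0x44D87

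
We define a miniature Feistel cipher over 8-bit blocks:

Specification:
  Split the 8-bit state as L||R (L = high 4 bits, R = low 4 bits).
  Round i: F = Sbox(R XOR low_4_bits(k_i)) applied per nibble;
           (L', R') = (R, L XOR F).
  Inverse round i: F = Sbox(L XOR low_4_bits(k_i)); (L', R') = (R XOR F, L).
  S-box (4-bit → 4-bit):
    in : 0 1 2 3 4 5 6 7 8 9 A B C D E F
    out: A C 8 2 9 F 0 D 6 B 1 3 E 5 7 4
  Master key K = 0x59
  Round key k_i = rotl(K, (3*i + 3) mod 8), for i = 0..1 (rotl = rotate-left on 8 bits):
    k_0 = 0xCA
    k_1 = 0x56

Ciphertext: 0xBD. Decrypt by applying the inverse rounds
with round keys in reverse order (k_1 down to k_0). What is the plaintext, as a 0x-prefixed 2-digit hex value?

s_0 = ciphertext = 0xBD
s_1 = InvRound(s_0, k_1) = 0x8B
s_2 = InvRound(s_1, k_0) = 0x38

0x38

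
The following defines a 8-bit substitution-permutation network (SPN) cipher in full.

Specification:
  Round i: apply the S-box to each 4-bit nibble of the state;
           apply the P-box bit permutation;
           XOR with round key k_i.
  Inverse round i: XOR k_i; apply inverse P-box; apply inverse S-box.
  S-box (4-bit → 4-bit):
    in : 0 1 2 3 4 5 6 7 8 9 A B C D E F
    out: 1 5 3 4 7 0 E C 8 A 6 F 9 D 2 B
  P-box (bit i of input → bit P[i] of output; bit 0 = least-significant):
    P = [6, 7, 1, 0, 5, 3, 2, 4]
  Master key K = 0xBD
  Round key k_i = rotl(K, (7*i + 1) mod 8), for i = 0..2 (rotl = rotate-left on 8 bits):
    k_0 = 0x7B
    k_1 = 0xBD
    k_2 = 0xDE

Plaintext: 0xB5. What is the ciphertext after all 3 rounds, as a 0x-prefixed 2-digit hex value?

s_0 = plaintext = 0xB5
s_1 = Round(s_0, k_0) = 0x47
s_2 = Round(s_1, k_1) = 0x92
s_3 = Round(s_2, k_2) = 0x06

0x06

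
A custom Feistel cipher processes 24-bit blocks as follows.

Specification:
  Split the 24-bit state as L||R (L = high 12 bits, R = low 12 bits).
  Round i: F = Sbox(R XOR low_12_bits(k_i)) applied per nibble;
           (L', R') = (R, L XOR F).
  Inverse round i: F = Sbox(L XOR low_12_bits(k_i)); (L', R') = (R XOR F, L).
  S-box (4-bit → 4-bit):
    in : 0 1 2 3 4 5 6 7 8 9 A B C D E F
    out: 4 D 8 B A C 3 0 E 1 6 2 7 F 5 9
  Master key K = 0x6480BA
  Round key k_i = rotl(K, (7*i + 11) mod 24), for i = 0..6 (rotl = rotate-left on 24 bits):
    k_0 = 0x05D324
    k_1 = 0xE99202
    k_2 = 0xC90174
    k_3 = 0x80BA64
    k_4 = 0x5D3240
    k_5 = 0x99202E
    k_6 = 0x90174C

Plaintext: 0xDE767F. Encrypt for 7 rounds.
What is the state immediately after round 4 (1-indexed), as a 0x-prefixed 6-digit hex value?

0x6C7A94

s_0 = plaintext = 0xDE767F
s_1 = Round(s_0, k_0) = 0x67F125
s_2 = Round(s_1, k_1) = 0x125DFF
s_3 = Round(s_2, k_2) = 0xDFF6C7
s_4 = Round(s_3, k_3) = 0x6C7A94
s_5 = Round(s_4, k_4) = 0xA9483D
s_6 = Round(s_5, k_5) = 0x83D44F
s_7 = Round(s_6, k_6) = 0x44F376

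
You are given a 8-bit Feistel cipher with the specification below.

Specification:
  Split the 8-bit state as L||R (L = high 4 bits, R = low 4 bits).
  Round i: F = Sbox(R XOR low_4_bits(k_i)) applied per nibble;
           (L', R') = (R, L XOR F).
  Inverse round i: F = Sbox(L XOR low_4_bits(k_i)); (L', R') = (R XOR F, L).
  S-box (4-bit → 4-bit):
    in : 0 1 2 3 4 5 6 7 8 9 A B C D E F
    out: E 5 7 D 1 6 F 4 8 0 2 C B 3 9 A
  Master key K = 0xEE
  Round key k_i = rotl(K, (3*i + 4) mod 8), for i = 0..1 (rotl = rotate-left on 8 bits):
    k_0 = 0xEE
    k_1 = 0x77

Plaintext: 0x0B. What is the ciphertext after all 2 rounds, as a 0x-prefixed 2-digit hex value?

s_0 = plaintext = 0x0B
s_1 = Round(s_0, k_0) = 0xB6
s_2 = Round(s_1, k_1) = 0x6E

0x6E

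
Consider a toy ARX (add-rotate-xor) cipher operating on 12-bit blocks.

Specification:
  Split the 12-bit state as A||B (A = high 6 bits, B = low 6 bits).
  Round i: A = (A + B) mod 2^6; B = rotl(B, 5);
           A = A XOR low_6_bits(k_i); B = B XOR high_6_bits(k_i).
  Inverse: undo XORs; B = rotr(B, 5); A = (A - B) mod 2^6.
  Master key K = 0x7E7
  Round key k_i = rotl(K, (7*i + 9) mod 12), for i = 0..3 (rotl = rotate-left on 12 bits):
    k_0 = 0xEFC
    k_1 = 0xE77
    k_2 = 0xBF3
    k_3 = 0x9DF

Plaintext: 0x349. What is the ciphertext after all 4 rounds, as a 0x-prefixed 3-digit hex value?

0x535

s_0 = plaintext = 0x349
s_1 = Round(s_0, k_0) = 0xA9F
s_2 = Round(s_1, k_1) = 0xF96
s_3 = Round(s_2, k_2) = 0x9E4
s_4 = Round(s_3, k_3) = 0x535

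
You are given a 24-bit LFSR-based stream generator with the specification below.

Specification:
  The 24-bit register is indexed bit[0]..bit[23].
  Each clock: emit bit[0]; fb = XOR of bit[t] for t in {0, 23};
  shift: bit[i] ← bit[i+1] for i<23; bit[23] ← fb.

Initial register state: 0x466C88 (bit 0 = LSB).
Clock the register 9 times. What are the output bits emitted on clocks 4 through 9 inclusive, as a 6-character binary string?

100010

reg_0 = 0x466C88
clock 1: out=0, reg = 0x233644
clock 2: out=0, reg = 0x119B22
clock 3: out=0, reg = 0x08CD91
clock 4: out=1, reg = 0x8466C8
clock 5: out=0, reg = 0xC23364
clock 6: out=0, reg = 0xE119B2
clock 7: out=0, reg = 0xF08CD9
clock 8: out=1, reg = 0x78466C
clock 9: out=0, reg = 0x3C2336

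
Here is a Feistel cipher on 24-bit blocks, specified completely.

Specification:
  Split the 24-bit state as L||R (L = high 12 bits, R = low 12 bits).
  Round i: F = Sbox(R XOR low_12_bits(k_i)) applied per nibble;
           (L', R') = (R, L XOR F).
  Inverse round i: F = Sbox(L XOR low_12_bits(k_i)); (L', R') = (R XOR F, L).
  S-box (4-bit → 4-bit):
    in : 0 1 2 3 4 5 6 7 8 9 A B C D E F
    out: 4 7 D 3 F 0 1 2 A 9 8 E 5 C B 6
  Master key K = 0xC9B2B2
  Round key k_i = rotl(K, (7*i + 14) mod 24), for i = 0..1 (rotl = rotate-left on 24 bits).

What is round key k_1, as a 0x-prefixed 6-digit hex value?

K = 0xC9B2B2
k_0 = rotl(K, (7*0+14) mod 24) = rotl(K, 14) = 0xACB26C
k_1 = rotl(K, (7*1+14) mod 24) = rotl(K, 21) = 0x593656

0x593656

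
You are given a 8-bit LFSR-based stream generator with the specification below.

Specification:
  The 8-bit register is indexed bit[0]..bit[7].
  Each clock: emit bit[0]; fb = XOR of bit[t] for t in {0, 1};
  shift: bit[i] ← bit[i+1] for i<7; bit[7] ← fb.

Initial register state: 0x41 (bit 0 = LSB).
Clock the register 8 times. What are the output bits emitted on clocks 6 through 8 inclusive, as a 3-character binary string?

010

reg_0 = 0x41
clock 1: out=1, reg = 0xA0
clock 2: out=0, reg = 0x50
clock 3: out=0, reg = 0x28
clock 4: out=0, reg = 0x14
clock 5: out=0, reg = 0x0A
clock 6: out=0, reg = 0x85
clock 7: out=1, reg = 0xC2
clock 8: out=0, reg = 0xE1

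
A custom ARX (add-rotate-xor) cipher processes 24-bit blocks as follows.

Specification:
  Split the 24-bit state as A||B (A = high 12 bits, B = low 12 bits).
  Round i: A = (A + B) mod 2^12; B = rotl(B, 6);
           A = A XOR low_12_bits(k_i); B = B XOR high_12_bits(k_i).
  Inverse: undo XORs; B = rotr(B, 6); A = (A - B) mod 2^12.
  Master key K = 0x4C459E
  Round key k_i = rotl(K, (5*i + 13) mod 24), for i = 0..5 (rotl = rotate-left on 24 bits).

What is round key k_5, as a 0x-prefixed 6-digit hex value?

0x679311

K = 0x4C459E
k_0 = rotl(K, (5*0+13) mod 24) = rotl(K, 13) = 0xB3C988
k_1 = rotl(K, (5*1+13) mod 24) = rotl(K, 18) = 0x793116
k_2 = rotl(K, (5*2+13) mod 24) = rotl(K, 23) = 0x2622CF
k_3 = rotl(K, (5*3+13) mod 24) = rotl(K, 4) = 0xC459E4
k_4 = rotl(K, (5*4+13) mod 24) = rotl(K, 9) = 0x8B3C98
k_5 = rotl(K, (5*5+13) mod 24) = rotl(K, 14) = 0x679311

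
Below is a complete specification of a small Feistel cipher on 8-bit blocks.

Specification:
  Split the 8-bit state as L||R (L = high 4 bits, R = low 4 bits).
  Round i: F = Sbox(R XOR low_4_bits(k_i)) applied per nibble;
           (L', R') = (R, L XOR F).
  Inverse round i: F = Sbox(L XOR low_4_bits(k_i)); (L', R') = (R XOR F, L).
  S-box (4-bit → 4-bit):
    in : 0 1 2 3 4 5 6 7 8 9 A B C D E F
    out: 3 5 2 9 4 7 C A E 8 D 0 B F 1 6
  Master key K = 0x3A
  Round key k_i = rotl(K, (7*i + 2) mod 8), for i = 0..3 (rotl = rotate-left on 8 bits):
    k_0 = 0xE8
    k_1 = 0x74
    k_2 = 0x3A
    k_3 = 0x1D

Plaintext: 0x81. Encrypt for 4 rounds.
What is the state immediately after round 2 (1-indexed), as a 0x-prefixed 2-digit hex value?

0x05

s_0 = plaintext = 0x81
s_1 = Round(s_0, k_0) = 0x10
s_2 = Round(s_1, k_1) = 0x05
s_3 = Round(s_2, k_2) = 0x56
s_4 = Round(s_3, k_3) = 0x65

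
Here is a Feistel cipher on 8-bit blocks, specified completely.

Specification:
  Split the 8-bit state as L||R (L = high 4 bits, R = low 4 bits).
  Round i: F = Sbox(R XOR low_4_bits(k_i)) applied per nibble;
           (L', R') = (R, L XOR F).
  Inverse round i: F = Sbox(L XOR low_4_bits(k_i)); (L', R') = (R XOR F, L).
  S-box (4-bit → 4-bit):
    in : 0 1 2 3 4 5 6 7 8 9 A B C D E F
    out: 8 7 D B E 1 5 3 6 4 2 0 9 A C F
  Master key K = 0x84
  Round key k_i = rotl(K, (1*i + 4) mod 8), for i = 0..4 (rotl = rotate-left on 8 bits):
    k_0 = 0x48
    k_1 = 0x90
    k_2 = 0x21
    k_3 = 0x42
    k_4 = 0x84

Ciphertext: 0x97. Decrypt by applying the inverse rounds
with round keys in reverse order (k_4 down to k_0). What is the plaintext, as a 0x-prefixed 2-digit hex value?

0x3A

s_0 = ciphertext = 0x97
s_1 = InvRound(s_0, k_4) = 0xD9
s_2 = InvRound(s_1, k_3) = 0x6D
s_3 = InvRound(s_2, k_2) = 0xE6
s_4 = InvRound(s_3, k_1) = 0xAE
s_5 = InvRound(s_4, k_0) = 0x3A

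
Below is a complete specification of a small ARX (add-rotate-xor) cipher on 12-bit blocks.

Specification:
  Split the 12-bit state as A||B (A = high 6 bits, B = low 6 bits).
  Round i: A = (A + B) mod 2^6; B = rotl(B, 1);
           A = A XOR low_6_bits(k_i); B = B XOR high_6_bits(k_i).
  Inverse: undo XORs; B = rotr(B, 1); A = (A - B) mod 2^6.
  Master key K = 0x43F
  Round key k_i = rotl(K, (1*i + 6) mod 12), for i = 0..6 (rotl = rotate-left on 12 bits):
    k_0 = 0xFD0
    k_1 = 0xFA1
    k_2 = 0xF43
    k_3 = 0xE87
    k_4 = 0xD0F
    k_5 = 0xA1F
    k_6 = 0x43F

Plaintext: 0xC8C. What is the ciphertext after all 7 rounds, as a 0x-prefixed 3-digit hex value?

s_0 = plaintext = 0xC8C
s_1 = Round(s_0, k_0) = 0xBA7
s_2 = Round(s_1, k_1) = 0xD31
s_3 = Round(s_2, k_2) = 0x99E
s_4 = Round(s_3, k_3) = 0x0C6
s_5 = Round(s_4, k_4) = 0x1B8
s_6 = Round(s_5, k_5) = 0x859
s_7 = Round(s_6, k_6) = 0x162

0x162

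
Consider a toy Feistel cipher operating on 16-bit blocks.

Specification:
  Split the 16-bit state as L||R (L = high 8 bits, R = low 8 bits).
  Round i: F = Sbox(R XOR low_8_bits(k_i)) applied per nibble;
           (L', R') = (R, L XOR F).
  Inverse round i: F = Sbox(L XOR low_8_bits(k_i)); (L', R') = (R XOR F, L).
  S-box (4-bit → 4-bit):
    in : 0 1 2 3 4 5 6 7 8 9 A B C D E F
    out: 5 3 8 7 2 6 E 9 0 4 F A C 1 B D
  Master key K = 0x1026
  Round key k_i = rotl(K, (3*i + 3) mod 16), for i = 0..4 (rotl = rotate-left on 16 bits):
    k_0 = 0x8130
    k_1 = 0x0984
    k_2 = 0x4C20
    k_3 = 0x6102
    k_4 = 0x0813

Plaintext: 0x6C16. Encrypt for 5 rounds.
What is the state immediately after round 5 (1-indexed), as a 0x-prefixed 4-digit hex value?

0x2D89

s_0 = plaintext = 0x6C16
s_1 = Round(s_0, k_0) = 0x16E2
s_2 = Round(s_1, k_1) = 0xE2F8
s_3 = Round(s_2, k_2) = 0xF8F2
s_4 = Round(s_3, k_3) = 0xF22D
s_5 = Round(s_4, k_4) = 0x2D89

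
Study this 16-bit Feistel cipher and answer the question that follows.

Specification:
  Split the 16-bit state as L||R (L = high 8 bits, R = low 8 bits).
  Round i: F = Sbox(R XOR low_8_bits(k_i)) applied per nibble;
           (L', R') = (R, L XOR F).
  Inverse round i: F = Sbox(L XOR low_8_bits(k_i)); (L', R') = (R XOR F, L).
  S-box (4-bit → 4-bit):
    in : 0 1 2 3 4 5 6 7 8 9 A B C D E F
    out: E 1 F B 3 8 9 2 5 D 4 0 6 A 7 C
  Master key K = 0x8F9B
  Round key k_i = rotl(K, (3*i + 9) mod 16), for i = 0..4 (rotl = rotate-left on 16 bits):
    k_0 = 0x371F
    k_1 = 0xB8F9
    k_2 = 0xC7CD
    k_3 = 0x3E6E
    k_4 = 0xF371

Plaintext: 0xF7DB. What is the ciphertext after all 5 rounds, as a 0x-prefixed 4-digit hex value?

s_0 = plaintext = 0xF7DB
s_1 = Round(s_0, k_0) = 0xDB94
s_2 = Round(s_1, k_1) = 0x9441
s_3 = Round(s_2, k_2) = 0x41C2
s_4 = Round(s_3, k_3) = 0xC207
s_5 = Round(s_4, k_4) = 0x07EB

0x07EB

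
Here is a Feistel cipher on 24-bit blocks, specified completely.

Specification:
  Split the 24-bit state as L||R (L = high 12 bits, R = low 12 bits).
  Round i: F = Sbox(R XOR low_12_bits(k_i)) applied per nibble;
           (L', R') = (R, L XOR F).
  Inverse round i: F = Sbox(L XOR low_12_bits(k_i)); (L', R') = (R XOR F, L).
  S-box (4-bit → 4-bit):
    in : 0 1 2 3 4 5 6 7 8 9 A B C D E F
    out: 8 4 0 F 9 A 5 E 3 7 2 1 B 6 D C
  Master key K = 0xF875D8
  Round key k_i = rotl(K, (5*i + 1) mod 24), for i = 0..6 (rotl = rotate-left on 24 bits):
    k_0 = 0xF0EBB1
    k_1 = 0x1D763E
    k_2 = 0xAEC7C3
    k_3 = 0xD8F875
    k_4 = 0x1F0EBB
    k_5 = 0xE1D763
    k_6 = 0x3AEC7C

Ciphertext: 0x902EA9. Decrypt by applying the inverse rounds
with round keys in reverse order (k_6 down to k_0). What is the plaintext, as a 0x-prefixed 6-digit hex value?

0xD8D461

s_0 = ciphertext = 0x902EA9
s_1 = InvRound(s_0, k_6) = 0x444902
s_2 = InvRound(s_1, k_5) = 0x60C444
s_3 = InvRound(s_2, k_4) = 0x75A60C
s_4 = InvRound(s_3, k_3) = 0xA0075A
s_5 = InvRound(s_4, k_2) = 0x1E5A00
s_6 = InvRound(s_5, k_1) = 0x4611E5
s_7 = InvRound(s_6, k_0) = 0xD8D461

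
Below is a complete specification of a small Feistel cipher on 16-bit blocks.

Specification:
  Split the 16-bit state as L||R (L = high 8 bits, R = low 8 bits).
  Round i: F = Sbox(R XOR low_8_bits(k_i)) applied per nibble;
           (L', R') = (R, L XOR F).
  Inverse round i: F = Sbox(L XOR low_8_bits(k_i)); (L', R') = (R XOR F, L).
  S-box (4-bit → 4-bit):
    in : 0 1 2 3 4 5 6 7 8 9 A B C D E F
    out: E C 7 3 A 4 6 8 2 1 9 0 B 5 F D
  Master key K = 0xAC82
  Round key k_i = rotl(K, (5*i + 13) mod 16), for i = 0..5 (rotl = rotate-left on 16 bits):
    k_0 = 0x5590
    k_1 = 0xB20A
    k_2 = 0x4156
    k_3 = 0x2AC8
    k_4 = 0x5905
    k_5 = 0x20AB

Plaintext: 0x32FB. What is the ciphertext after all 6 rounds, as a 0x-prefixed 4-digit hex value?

0xF59E

s_0 = plaintext = 0x32FB
s_1 = Round(s_0, k_0) = 0xFB52
s_2 = Round(s_1, k_1) = 0x52B9
s_3 = Round(s_2, k_2) = 0xB9AF
s_4 = Round(s_3, k_3) = 0xAFD1
s_5 = Round(s_4, k_4) = 0xD1F5
s_6 = Round(s_5, k_5) = 0xF59E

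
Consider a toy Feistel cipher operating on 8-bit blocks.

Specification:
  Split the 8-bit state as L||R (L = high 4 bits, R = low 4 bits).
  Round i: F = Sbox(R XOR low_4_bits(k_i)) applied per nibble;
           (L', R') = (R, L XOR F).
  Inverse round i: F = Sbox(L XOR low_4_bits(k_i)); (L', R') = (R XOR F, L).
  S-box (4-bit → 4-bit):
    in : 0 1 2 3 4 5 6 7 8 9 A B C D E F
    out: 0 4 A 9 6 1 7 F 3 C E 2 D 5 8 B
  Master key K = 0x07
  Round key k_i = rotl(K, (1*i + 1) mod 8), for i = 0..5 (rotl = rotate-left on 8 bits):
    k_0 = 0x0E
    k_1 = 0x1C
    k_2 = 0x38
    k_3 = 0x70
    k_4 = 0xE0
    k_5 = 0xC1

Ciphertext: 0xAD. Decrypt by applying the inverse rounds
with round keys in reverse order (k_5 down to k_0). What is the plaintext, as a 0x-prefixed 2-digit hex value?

s_0 = ciphertext = 0xAD
s_1 = InvRound(s_0, k_5) = 0xFA
s_2 = InvRound(s_1, k_4) = 0x1F
s_3 = InvRound(s_2, k_3) = 0xB1
s_4 = InvRound(s_3, k_2) = 0x8B
s_5 = InvRound(s_4, k_1) = 0xD8
s_6 = InvRound(s_5, k_0) = 0x1D

0x1D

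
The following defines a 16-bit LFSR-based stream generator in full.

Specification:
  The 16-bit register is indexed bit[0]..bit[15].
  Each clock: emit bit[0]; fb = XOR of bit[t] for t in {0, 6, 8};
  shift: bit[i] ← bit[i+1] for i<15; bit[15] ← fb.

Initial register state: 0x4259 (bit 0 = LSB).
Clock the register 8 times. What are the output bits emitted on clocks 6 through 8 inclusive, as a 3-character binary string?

reg_0 = 0x4259
clock 1: out=1, reg = 0x212C
clock 2: out=0, reg = 0x9096
clock 3: out=0, reg = 0x484B
clock 4: out=1, reg = 0x2425
clock 5: out=1, reg = 0x9212
clock 6: out=0, reg = 0x4909
clock 7: out=1, reg = 0x2484
clock 8: out=0, reg = 0x1242

010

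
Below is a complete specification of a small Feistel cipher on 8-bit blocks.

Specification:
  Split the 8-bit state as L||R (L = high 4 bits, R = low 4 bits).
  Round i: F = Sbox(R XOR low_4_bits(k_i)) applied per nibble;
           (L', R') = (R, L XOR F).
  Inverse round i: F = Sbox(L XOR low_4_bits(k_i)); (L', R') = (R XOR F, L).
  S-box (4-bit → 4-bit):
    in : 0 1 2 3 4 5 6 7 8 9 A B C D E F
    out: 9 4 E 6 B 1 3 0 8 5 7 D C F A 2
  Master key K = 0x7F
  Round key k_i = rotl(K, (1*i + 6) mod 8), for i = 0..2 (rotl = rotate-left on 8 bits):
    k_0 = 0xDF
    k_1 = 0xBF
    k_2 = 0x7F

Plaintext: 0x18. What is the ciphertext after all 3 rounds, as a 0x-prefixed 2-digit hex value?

0x2E

s_0 = plaintext = 0x18
s_1 = Round(s_0, k_0) = 0x81
s_2 = Round(s_1, k_1) = 0x12
s_3 = Round(s_2, k_2) = 0x2E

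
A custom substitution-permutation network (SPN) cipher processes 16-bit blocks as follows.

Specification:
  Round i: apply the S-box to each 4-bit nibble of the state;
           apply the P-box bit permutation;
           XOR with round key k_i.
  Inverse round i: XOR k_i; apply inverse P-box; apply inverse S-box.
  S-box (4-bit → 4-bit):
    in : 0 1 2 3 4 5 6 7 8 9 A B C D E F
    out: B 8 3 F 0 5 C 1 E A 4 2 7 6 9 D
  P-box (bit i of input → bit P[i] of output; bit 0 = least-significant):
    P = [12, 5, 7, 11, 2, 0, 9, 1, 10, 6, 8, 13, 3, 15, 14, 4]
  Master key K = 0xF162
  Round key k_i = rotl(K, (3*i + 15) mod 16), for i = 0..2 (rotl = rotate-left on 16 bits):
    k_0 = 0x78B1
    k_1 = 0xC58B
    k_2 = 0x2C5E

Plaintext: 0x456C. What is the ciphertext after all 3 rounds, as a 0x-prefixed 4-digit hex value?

0x8739

s_0 = plaintext = 0x456C
s_1 = Round(s_0, k_0) = 0x6F13
s_2 = Round(s_1, k_1) = 0xB839
s_3 = Round(s_2, k_2) = 0x8739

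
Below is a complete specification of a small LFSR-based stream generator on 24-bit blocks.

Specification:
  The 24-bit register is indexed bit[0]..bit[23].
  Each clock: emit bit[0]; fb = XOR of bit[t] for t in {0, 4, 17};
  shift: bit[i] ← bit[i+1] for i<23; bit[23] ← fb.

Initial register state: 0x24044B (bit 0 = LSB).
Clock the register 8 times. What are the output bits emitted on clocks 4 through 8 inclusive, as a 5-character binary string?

10010

reg_0 = 0x24044B
clock 1: out=1, reg = 0x920225
clock 2: out=1, reg = 0x490112
clock 3: out=0, reg = 0xA48089
clock 4: out=1, reg = 0xD24044
clock 5: out=0, reg = 0xE92022
clock 6: out=0, reg = 0x749011
clock 7: out=1, reg = 0x3A4808
clock 8: out=0, reg = 0x9D2404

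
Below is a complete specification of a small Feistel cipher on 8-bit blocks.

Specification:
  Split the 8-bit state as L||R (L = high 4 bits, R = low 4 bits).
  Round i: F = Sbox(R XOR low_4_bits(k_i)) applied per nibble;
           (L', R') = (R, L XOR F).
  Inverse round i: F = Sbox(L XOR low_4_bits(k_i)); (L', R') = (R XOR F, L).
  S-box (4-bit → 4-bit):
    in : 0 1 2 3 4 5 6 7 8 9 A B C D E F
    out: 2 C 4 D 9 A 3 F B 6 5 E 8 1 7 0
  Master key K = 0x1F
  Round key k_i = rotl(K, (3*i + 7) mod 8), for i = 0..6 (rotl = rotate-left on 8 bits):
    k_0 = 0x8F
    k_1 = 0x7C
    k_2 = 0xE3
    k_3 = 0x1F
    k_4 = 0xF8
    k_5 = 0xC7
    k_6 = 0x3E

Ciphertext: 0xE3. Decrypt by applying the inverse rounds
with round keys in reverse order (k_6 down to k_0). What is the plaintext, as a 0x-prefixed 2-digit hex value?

s_0 = ciphertext = 0xE3
s_1 = InvRound(s_0, k_6) = 0x1E
s_2 = InvRound(s_1, k_5) = 0xD1
s_3 = InvRound(s_2, k_4) = 0xBD
s_4 = InvRound(s_3, k_3) = 0x4B
s_5 = InvRound(s_4, k_2) = 0x44
s_6 = InvRound(s_5, k_1) = 0xF4
s_7 = InvRound(s_6, k_0) = 0x6F

0x6F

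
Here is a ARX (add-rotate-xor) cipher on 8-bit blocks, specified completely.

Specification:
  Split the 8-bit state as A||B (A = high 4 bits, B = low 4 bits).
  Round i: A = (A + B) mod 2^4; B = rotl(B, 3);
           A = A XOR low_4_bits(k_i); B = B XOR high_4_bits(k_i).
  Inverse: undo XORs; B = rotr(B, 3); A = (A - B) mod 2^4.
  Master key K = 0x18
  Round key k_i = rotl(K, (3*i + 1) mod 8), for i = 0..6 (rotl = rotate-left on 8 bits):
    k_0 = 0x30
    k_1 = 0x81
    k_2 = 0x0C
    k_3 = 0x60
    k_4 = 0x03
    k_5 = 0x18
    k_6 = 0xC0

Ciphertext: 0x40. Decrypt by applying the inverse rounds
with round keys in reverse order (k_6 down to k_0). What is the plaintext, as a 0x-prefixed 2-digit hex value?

s_0 = ciphertext = 0x40
s_1 = InvRound(s_0, k_6) = 0xB9
s_2 = InvRound(s_1, k_5) = 0x21
s_3 = InvRound(s_2, k_4) = 0xF2
s_4 = InvRound(s_3, k_3) = 0x78
s_5 = InvRound(s_4, k_2) = 0xA1
s_6 = InvRound(s_5, k_1) = 0x83
s_7 = InvRound(s_6, k_0) = 0x80

0x80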